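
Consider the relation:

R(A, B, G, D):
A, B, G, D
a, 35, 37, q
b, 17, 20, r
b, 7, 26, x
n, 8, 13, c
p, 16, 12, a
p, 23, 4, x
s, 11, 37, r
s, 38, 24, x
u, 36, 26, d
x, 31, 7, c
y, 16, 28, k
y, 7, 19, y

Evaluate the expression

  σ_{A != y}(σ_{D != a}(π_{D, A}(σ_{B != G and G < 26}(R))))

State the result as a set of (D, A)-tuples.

{(c, n), (c, x), (r, b), (x, p), (x, s)}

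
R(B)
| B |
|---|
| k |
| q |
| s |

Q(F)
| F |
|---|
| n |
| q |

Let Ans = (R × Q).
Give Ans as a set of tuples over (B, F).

{(k, n), (k, q), (q, n), (q, q), (s, n), (s, q)}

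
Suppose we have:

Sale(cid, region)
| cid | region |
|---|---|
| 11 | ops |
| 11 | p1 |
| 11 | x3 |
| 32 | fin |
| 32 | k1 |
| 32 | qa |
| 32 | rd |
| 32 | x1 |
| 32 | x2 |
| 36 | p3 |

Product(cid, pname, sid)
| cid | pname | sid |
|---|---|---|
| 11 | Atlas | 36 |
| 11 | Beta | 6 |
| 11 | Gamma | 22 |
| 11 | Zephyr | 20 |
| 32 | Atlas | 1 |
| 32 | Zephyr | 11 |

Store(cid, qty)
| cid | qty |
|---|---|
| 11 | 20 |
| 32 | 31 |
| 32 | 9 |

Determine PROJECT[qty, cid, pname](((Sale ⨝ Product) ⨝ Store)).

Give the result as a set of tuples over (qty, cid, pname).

Sale ⋈ Product (natural join on cid): {(11, ops, Atlas, 36), (11, ops, Beta, 6), (11, ops, Gamma, 22), (11, ops, Zephyr, 20), (11, p1, Atlas, 36), (11, p1, Beta, 6), (11, p1, Gamma, 22), (11, p1, Zephyr, 20), (11, x3, Atlas, 36), (11, x3, Beta, 6), (11, x3, Gamma, 22), (11, x3, Zephyr, 20), (32, fin, Atlas, 1), (32, fin, Zephyr, 11), (32, k1, Atlas, 1), (32, k1, Zephyr, 11), (32, qa, Atlas, 1), (32, qa, Zephyr, 11), (32, rd, Atlas, 1), (32, rd, Zephyr, 11), (32, x1, Atlas, 1), (32, x1, Zephyr, 11), (32, x2, Atlas, 1), (32, x2, Zephyr, 11)}
(Sale ⨝ Product) ⋈ Store (natural join on cid): {(11, ops, Atlas, 36, 20), (11, ops, Beta, 6, 20), (11, ops, Gamma, 22, 20), (11, ops, Zephyr, 20, 20), (11, p1, Atlas, 36, 20), (11, p1, Beta, 6, 20), (11, p1, Gamma, 22, 20), (11, p1, Zephyr, 20, 20), (11, x3, Atlas, 36, 20), (11, x3, Beta, 6, 20), (11, x3, Gamma, 22, 20), (11, x3, Zephyr, 20, 20), (32, fin, Atlas, 1, 31), (32, fin, Atlas, 1, 9), (32, fin, Zephyr, 11, 31), (32, fin, Zephyr, 11, 9), (32, k1, Atlas, 1, 31), (32, k1, Atlas, 1, 9), (32, k1, Zephyr, 11, 31), (32, k1, Zephyr, 11, 9), (32, qa, Atlas, 1, 31), (32, qa, Atlas, 1, 9), (32, qa, Zephyr, 11, 31), (32, qa, Zephyr, 11, 9), (32, rd, Atlas, 1, 31), (32, rd, Atlas, 1, 9), (32, rd, Zephyr, 11, 31), (32, rd, Zephyr, 11, 9), (32, x1, Atlas, 1, 31), (32, x1, Atlas, 1, 9), (32, x1, Zephyr, 11, 31), (32, x1, Zephyr, 11, 9), (32, x2, Atlas, 1, 31), (32, x2, Atlas, 1, 9), (32, x2, Zephyr, 11, 31), (32, x2, Zephyr, 11, 9)}
Keep only column(s) qty, cid, pname (28 duplicate(s) eliminated): {(20, 11, Atlas), (20, 11, Beta), (20, 11, Gamma), (20, 11, Zephyr), (31, 32, Atlas), (31, 32, Zephyr), (9, 32, Atlas), (9, 32, Zephyr)}

{(20, 11, Atlas), (20, 11, Beta), (20, 11, Gamma), (20, 11, Zephyr), (31, 32, Atlas), (31, 32, Zephyr), (9, 32, Atlas), (9, 32, Zephyr)}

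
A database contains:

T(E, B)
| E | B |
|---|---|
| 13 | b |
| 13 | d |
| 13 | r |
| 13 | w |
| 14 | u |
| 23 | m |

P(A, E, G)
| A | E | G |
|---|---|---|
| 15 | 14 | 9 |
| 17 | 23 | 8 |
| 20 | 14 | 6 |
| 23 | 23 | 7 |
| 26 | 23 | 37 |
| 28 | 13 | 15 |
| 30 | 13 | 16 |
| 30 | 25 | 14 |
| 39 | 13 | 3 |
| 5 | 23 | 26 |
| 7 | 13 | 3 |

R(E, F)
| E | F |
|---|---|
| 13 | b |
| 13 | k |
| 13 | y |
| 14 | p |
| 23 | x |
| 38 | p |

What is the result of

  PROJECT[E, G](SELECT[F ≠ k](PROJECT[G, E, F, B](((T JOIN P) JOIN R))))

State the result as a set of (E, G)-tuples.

Natural join on E: {(13, b, 28, 15), (13, b, 30, 16), (13, b, 39, 3), (13, b, 7, 3), (13, d, 28, 15), (13, d, 30, 16), (13, d, 39, 3), (13, d, 7, 3), (13, r, 28, 15), (13, r, 30, 16), (13, r, 39, 3), (13, r, 7, 3), (13, w, 28, 15), (13, w, 30, 16), (13, w, 39, 3), (13, w, 7, 3), (14, u, 15, 9), (14, u, 20, 6), (23, m, 17, 8), (23, m, 23, 7), (23, m, 26, 37), (23, m, 5, 26)}
Natural join on E: {(13, b, 28, 15, b), (13, b, 28, 15, k), (13, b, 28, 15, y), (13, b, 30, 16, b), (13, b, 30, 16, k), (13, b, 30, 16, y), (13, b, 39, 3, b), (13, b, 39, 3, k), (13, b, 39, 3, y), (13, b, 7, 3, b), (13, b, 7, 3, k), (13, b, 7, 3, y), (13, d, 28, 15, b), (13, d, 28, 15, k), (13, d, 28, 15, y), (13, d, 30, 16, b), (13, d, 30, 16, k), (13, d, 30, 16, y), (13, d, 39, 3, b), (13, d, 39, 3, k), (13, d, 39, 3, y), (13, d, 7, 3, b), (13, d, 7, 3, k), (13, d, 7, 3, y), (13, r, 28, 15, b), (13, r, 28, 15, k), (13, r, 28, 15, y), (13, r, 30, 16, b), (13, r, 30, 16, k), (13, r, 30, 16, y), (13, r, 39, 3, b), (13, r, 39, 3, k), (13, r, 39, 3, y), (13, r, 7, 3, b), (13, r, 7, 3, k), (13, r, 7, 3, y), (13, w, 28, 15, b), (13, w, 28, 15, k), (13, w, 28, 15, y), (13, w, 30, 16, b), (13, w, 30, 16, k), (13, w, 30, 16, y), (13, w, 39, 3, b), (13, w, 39, 3, k), (13, w, 39, 3, y), (13, w, 7, 3, b), (13, w, 7, 3, k), (13, w, 7, 3, y), (14, u, 15, 9, p), (14, u, 20, 6, p), (23, m, 17, 8, x), (23, m, 23, 7, x), (23, m, 26, 37, x), (23, m, 5, 26, x)}
Projecting to G, E, F, B (12 duplicate(s) eliminated): {(15, 13, b, b), (15, 13, b, d), (15, 13, b, r), (15, 13, b, w), (15, 13, k, b), (15, 13, k, d), (15, 13, k, r), (15, 13, k, w), (15, 13, y, b), (15, 13, y, d), (15, 13, y, r), (15, 13, y, w), (16, 13, b, b), (16, 13, b, d), (16, 13, b, r), (16, 13, b, w), (16, 13, k, b), (16, 13, k, d), (16, 13, k, r), (16, 13, k, w), (16, 13, y, b), (16, 13, y, d), (16, 13, y, r), (16, 13, y, w), (26, 23, x, m), (3, 13, b, b), (3, 13, b, d), (3, 13, b, r), (3, 13, b, w), (3, 13, k, b), (3, 13, k, d), (3, 13, k, r), (3, 13, k, w), (3, 13, y, b), (3, 13, y, d), (3, 13, y, r), (3, 13, y, w), (37, 23, x, m), (6, 14, p, u), (7, 23, x, m), (8, 23, x, m), (9, 14, p, u)}
Apply σ_{F ≠ k}; surviving tuples: {(15, 13, b, b), (15, 13, b, d), (15, 13, b, r), (15, 13, b, w), (15, 13, y, b), (15, 13, y, d), (15, 13, y, r), (15, 13, y, w), (16, 13, b, b), (16, 13, b, d), (16, 13, b, r), (16, 13, b, w), (16, 13, y, b), (16, 13, y, d), (16, 13, y, r), (16, 13, y, w), (26, 23, x, m), (3, 13, b, b), (3, 13, b, d), (3, 13, b, r), (3, 13, b, w), (3, 13, y, b), (3, 13, y, d), (3, 13, y, r), (3, 13, y, w), (37, 23, x, m), (6, 14, p, u), (7, 23, x, m), (8, 23, x, m), (9, 14, p, u)}
Projecting to E, G (21 duplicate(s) eliminated): {(13, 15), (13, 16), (13, 3), (14, 6), (14, 9), (23, 26), (23, 37), (23, 7), (23, 8)}

{(13, 15), (13, 16), (13, 3), (14, 6), (14, 9), (23, 26), (23, 37), (23, 7), (23, 8)}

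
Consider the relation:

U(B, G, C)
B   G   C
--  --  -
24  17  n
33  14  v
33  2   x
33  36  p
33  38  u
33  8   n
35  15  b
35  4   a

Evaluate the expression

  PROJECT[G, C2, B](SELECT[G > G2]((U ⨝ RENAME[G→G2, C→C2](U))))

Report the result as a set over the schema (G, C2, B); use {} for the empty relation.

ρ[G→G2, C→C2]: schema becomes (B, G2, C2); tuples unchanged.
Natural join on B: {(24, 17, n, 17, n), (33, 14, v, 14, v), (33, 14, v, 2, x), (33, 14, v, 36, p), (33, 14, v, 38, u), (33, 14, v, 8, n), (33, 2, x, 14, v), (33, 2, x, 2, x), (33, 2, x, 36, p), (33, 2, x, 38, u), (33, 2, x, 8, n), (33, 36, p, 14, v), (33, 36, p, 2, x), (33, 36, p, 36, p), (33, 36, p, 38, u), (33, 36, p, 8, n), (33, 38, u, 14, v), (33, 38, u, 2, x), (33, 38, u, 36, p), (33, 38, u, 38, u), (33, 38, u, 8, n), (33, 8, n, 14, v), (33, 8, n, 2, x), (33, 8, n, 36, p), (33, 8, n, 38, u), (33, 8, n, 8, n), (35, 15, b, 15, b), (35, 15, b, 4, a), (35, 4, a, 15, b), (35, 4, a, 4, a)}
Apply σ_{G > G2}; surviving tuples: {(33, 14, v, 2, x), (33, 14, v, 8, n), (33, 36, p, 14, v), (33, 36, p, 2, x), (33, 36, p, 8, n), (33, 38, u, 14, v), (33, 38, u, 2, x), (33, 38, u, 36, p), (33, 38, u, 8, n), (33, 8, n, 2, x), (35, 15, b, 4, a)}
π_{G, C2, B} gives {(14, n, 33), (14, x, 33), (15, a, 35), (36, n, 33), (36, v, 33), (36, x, 33), (38, n, 33), (38, p, 33), (38, v, 33), (38, x, 33), (8, x, 33)}.

{(14, n, 33), (14, x, 33), (15, a, 35), (36, n, 33), (36, v, 33), (36, x, 33), (38, n, 33), (38, p, 33), (38, v, 33), (38, x, 33), (8, x, 33)}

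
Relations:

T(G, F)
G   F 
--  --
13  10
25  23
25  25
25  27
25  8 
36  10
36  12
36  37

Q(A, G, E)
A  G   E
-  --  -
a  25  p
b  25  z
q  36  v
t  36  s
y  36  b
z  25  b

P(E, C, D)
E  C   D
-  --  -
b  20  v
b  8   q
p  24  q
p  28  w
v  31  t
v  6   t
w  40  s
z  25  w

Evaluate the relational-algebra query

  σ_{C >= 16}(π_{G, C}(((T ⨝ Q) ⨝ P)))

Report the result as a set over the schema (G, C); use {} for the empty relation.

T ⋈ Q (natural join on G): {(25, 23, a, p), (25, 23, b, z), (25, 23, z, b), (25, 25, a, p), (25, 25, b, z), (25, 25, z, b), (25, 27, a, p), (25, 27, b, z), (25, 27, z, b), (25, 8, a, p), (25, 8, b, z), (25, 8, z, b), (36, 10, q, v), (36, 10, t, s), (36, 10, y, b), (36, 12, q, v), (36, 12, t, s), (36, 12, y, b), (36, 37, q, v), (36, 37, t, s), (36, 37, y, b)}
(T ⨝ Q) ⋈ P (natural join on E): {(25, 23, a, p, 24, q), (25, 23, a, p, 28, w), (25, 23, b, z, 25, w), (25, 23, z, b, 20, v), (25, 23, z, b, 8, q), (25, 25, a, p, 24, q), (25, 25, a, p, 28, w), (25, 25, b, z, 25, w), (25, 25, z, b, 20, v), (25, 25, z, b, 8, q), (25, 27, a, p, 24, q), (25, 27, a, p, 28, w), (25, 27, b, z, 25, w), (25, 27, z, b, 20, v), (25, 27, z, b, 8, q), (25, 8, a, p, 24, q), (25, 8, a, p, 28, w), (25, 8, b, z, 25, w), (25, 8, z, b, 20, v), (25, 8, z, b, 8, q), (36, 10, q, v, 31, t), (36, 10, q, v, 6, t), (36, 10, y, b, 20, v), (36, 10, y, b, 8, q), (36, 12, q, v, 31, t), (36, 12, q, v, 6, t), (36, 12, y, b, 20, v), (36, 12, y, b, 8, q), (36, 37, q, v, 31, t), (36, 37, q, v, 6, t), (36, 37, y, b, 20, v), (36, 37, y, b, 8, q)}
Projecting to G, C (23 duplicate(s) eliminated): {(25, 20), (25, 24), (25, 25), (25, 28), (25, 8), (36, 20), (36, 31), (36, 6), (36, 8)}
σ[C >= 16]: keep tuples satisfying C >= 16 → {(25, 20), (25, 24), (25, 25), (25, 28), (36, 20), (36, 31)}

{(25, 20), (25, 24), (25, 25), (25, 28), (36, 20), (36, 31)}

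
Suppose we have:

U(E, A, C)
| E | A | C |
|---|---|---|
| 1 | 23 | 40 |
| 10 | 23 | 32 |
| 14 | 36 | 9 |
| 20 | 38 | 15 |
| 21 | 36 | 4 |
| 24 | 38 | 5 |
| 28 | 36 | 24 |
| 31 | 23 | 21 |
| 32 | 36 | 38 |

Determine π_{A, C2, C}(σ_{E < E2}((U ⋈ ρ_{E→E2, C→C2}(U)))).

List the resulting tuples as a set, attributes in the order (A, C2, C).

ρ[E→E2, C→C2]: schema becomes (E2, A, C2); tuples unchanged.
Joining U and ρ_{E→E2, C→C2}(U) on A yields {(1, 23, 40, 1, 40), (1, 23, 40, 10, 32), (1, 23, 40, 31, 21), (10, 23, 32, 1, 40), (10, 23, 32, 10, 32), (10, 23, 32, 31, 21), (14, 36, 9, 14, 9), (14, 36, 9, 21, 4), (14, 36, 9, 28, 24), (14, 36, 9, 32, 38), (20, 38, 15, 20, 15), (20, 38, 15, 24, 5), (21, 36, 4, 14, 9), (21, 36, 4, 21, 4), (21, 36, 4, 28, 24), (21, 36, 4, 32, 38), (24, 38, 5, 20, 15), (24, 38, 5, 24, 5), (28, 36, 24, 14, 9), (28, 36, 24, 21, 4), (28, 36, 24, 28, 24), (28, 36, 24, 32, 38), (31, 23, 21, 1, 40), (31, 23, 21, 10, 32), (31, 23, 21, 31, 21), (32, 36, 38, 14, 9), (32, 36, 38, 21, 4), (32, 36, 38, 28, 24), (32, 36, 38, 32, 38)}.
Filtering on E < E2 leaves {(1, 23, 40, 10, 32), (1, 23, 40, 31, 21), (10, 23, 32, 31, 21), (14, 36, 9, 21, 4), (14, 36, 9, 28, 24), (14, 36, 9, 32, 38), (20, 38, 15, 24, 5), (21, 36, 4, 28, 24), (21, 36, 4, 32, 38), (28, 36, 24, 32, 38)}.
Projecting to A, C2, C: {(23, 21, 32), (23, 21, 40), (23, 32, 40), (36, 24, 4), (36, 24, 9), (36, 38, 24), (36, 38, 4), (36, 38, 9), (36, 4, 9), (38, 5, 15)}

{(23, 21, 32), (23, 21, 40), (23, 32, 40), (36, 24, 4), (36, 24, 9), (36, 38, 24), (36, 38, 4), (36, 38, 9), (36, 4, 9), (38, 5, 15)}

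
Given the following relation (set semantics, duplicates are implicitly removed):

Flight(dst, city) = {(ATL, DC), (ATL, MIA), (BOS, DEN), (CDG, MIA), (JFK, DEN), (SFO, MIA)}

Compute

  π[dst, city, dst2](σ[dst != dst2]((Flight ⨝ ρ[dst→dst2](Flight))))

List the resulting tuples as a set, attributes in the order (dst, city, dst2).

{(ATL, MIA, CDG), (ATL, MIA, SFO), (BOS, DEN, JFK), (CDG, MIA, ATL), (CDG, MIA, SFO), (JFK, DEN, BOS), (SFO, MIA, ATL), (SFO, MIA, CDG)}

ρ[dst→dst2]: schema becomes (dst2, city); tuples unchanged.
Natural join on city: {(ATL, DC, ATL), (ATL, MIA, ATL), (ATL, MIA, CDG), (ATL, MIA, SFO), (BOS, DEN, BOS), (BOS, DEN, JFK), (CDG, MIA, ATL), (CDG, MIA, CDG), (CDG, MIA, SFO), (JFK, DEN, BOS), (JFK, DEN, JFK), (SFO, MIA, ATL), (SFO, MIA, CDG), (SFO, MIA, SFO)}
σ[dst != dst2]: keep tuples satisfying dst != dst2 → {(ATL, MIA, CDG), (ATL, MIA, SFO), (BOS, DEN, JFK), (CDG, MIA, ATL), (CDG, MIA, SFO), (JFK, DEN, BOS), (SFO, MIA, ATL), (SFO, MIA, CDG)}
Projecting to dst, city, dst2: {(ATL, MIA, CDG), (ATL, MIA, SFO), (BOS, DEN, JFK), (CDG, MIA, ATL), (CDG, MIA, SFO), (JFK, DEN, BOS), (SFO, MIA, ATL), (SFO, MIA, CDG)}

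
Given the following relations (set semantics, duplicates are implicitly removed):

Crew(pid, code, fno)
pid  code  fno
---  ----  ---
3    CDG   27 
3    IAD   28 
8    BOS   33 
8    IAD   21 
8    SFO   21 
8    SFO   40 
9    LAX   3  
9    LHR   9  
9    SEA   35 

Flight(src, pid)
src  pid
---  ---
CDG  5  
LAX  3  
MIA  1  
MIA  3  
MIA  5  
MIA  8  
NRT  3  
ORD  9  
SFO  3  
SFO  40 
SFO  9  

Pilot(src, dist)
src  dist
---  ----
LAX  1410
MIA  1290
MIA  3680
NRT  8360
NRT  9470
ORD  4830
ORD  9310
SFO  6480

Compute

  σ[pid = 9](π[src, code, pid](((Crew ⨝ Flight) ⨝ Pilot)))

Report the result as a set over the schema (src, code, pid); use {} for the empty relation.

{(ORD, LAX, 9), (ORD, LHR, 9), (ORD, SEA, 9), (SFO, LAX, 9), (SFO, LHR, 9), (SFO, SEA, 9)}

Natural join on pid: {(3, CDG, 27, LAX), (3, CDG, 27, MIA), (3, CDG, 27, NRT), (3, CDG, 27, SFO), (3, IAD, 28, LAX), (3, IAD, 28, MIA), (3, IAD, 28, NRT), (3, IAD, 28, SFO), (8, BOS, 33, MIA), (8, IAD, 21, MIA), (8, SFO, 21, MIA), (8, SFO, 40, MIA), (9, LAX, 3, ORD), (9, LAX, 3, SFO), (9, LHR, 9, ORD), (9, LHR, 9, SFO), (9, SEA, 35, ORD), (9, SEA, 35, SFO)}
Natural join on src: {(3, CDG, 27, LAX, 1410), (3, CDG, 27, MIA, 1290), (3, CDG, 27, MIA, 3680), (3, CDG, 27, NRT, 8360), (3, CDG, 27, NRT, 9470), (3, CDG, 27, SFO, 6480), (3, IAD, 28, LAX, 1410), (3, IAD, 28, MIA, 1290), (3, IAD, 28, MIA, 3680), (3, IAD, 28, NRT, 8360), (3, IAD, 28, NRT, 9470), (3, IAD, 28, SFO, 6480), (8, BOS, 33, MIA, 1290), (8, BOS, 33, MIA, 3680), (8, IAD, 21, MIA, 1290), (8, IAD, 21, MIA, 3680), (8, SFO, 21, MIA, 1290), (8, SFO, 21, MIA, 3680), (8, SFO, 40, MIA, 1290), (8, SFO, 40, MIA, 3680), (9, LAX, 3, ORD, 4830), (9, LAX, 3, ORD, 9310), (9, LAX, 3, SFO, 6480), (9, LHR, 9, ORD, 4830), (9, LHR, 9, ORD, 9310), (9, LHR, 9, SFO, 6480), (9, SEA, 35, ORD, 4830), (9, SEA, 35, ORD, 9310), (9, SEA, 35, SFO, 6480)}
π[src, code, pid]: project onto (src, code, pid) (12 duplicate(s) eliminated) → {(LAX, CDG, 3), (LAX, IAD, 3), (MIA, BOS, 8), (MIA, CDG, 3), (MIA, IAD, 3), (MIA, IAD, 8), (MIA, SFO, 8), (NRT, CDG, 3), (NRT, IAD, 3), (ORD, LAX, 9), (ORD, LHR, 9), (ORD, SEA, 9), (SFO, CDG, 3), (SFO, IAD, 3), (SFO, LAX, 9), (SFO, LHR, 9), (SFO, SEA, 9)}
Filtering on pid = 9 leaves {(ORD, LAX, 9), (ORD, LHR, 9), (ORD, SEA, 9), (SFO, LAX, 9), (SFO, LHR, 9), (SFO, SEA, 9)}.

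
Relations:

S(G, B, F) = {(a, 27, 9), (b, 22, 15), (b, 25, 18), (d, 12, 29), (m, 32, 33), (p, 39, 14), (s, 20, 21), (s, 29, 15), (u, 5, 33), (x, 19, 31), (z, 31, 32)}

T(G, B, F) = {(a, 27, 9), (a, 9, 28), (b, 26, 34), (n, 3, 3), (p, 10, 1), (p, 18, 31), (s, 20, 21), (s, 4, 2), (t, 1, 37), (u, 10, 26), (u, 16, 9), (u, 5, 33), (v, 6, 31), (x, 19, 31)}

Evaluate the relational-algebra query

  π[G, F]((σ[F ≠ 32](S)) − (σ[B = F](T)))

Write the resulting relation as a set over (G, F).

{(a, 9), (b, 15), (b, 18), (d, 29), (m, 33), (p, 14), (s, 15), (s, 21), (u, 33), (x, 31)}

Selection F ≠ 32: {(a, 27, 9), (b, 22, 15), (b, 25, 18), (d, 12, 29), (m, 32, 33), (p, 39, 14), (s, 20, 21), (s, 29, 15), (u, 5, 33), (x, 19, 31)}
Selection B = F: {(n, 3, 3)}
Set difference of the two operands is {(a, 27, 9), (b, 22, 15), (b, 25, 18), (d, 12, 29), (m, 32, 33), (p, 39, 14), (s, 20, 21), (s, 29, 15), (u, 5, 33), (x, 19, 31)}.
Keep only column(s) G, F: {(a, 9), (b, 15), (b, 18), (d, 29), (m, 33), (p, 14), (s, 15), (s, 21), (u, 33), (x, 31)}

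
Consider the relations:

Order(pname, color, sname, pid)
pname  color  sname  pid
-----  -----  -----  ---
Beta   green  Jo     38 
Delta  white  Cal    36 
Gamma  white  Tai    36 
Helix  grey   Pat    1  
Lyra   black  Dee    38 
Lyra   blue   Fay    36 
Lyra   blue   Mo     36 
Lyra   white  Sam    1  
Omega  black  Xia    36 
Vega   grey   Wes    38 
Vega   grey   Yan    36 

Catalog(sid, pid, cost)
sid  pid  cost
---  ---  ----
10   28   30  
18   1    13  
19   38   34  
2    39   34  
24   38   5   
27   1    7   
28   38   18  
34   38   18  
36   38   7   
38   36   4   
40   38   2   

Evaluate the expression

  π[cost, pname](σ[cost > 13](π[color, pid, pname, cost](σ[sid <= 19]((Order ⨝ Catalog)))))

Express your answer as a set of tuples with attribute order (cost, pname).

{(34, Beta), (34, Lyra), (34, Vega)}

Natural join on pid: {(Beta, green, Jo, 38, 19, 34), (Beta, green, Jo, 38, 24, 5), (Beta, green, Jo, 38, 28, 18), (Beta, green, Jo, 38, 34, 18), (Beta, green, Jo, 38, 36, 7), (Beta, green, Jo, 38, 40, 2), (Delta, white, Cal, 36, 38, 4), (Gamma, white, Tai, 36, 38, 4), (Helix, grey, Pat, 1, 18, 13), (Helix, grey, Pat, 1, 27, 7), (Lyra, black, Dee, 38, 19, 34), (Lyra, black, Dee, 38, 24, 5), (Lyra, black, Dee, 38, 28, 18), (Lyra, black, Dee, 38, 34, 18), (Lyra, black, Dee, 38, 36, 7), (Lyra, black, Dee, 38, 40, 2), (Lyra, blue, Fay, 36, 38, 4), (Lyra, blue, Mo, 36, 38, 4), (Lyra, white, Sam, 1, 18, 13), (Lyra, white, Sam, 1, 27, 7), (Omega, black, Xia, 36, 38, 4), (Vega, grey, Wes, 38, 19, 34), (Vega, grey, Wes, 38, 24, 5), (Vega, grey, Wes, 38, 28, 18), (Vega, grey, Wes, 38, 34, 18), (Vega, grey, Wes, 38, 36, 7), (Vega, grey, Wes, 38, 40, 2), (Vega, grey, Yan, 36, 38, 4)}
Selection sid <= 19: {(Beta, green, Jo, 38, 19, 34), (Helix, grey, Pat, 1, 18, 13), (Lyra, black, Dee, 38, 19, 34), (Lyra, white, Sam, 1, 18, 13), (Vega, grey, Wes, 38, 19, 34)}
π_{color, pid, pname, cost} gives {(black, 38, Lyra, 34), (green, 38, Beta, 34), (grey, 1, Helix, 13), (grey, 38, Vega, 34), (white, 1, Lyra, 13)}.
Selection cost > 13: {(black, 38, Lyra, 34), (green, 38, Beta, 34), (grey, 38, Vega, 34)}
π_{cost, pname} gives {(34, Beta), (34, Lyra), (34, Vega)}.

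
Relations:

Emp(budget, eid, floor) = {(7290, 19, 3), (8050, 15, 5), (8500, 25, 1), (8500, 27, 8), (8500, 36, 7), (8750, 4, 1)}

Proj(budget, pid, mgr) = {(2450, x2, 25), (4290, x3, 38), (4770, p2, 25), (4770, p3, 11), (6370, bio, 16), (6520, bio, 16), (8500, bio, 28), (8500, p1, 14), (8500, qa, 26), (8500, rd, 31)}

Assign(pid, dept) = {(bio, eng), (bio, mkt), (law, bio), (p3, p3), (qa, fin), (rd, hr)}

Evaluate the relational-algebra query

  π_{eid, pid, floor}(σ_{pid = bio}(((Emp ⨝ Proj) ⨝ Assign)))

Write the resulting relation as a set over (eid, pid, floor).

Joining Emp and Proj on budget yields {(8500, 25, 1, bio, 28), (8500, 25, 1, p1, 14), (8500, 25, 1, qa, 26), (8500, 25, 1, rd, 31), (8500, 27, 8, bio, 28), (8500, 27, 8, p1, 14), (8500, 27, 8, qa, 26), (8500, 27, 8, rd, 31), (8500, 36, 7, bio, 28), (8500, 36, 7, p1, 14), (8500, 36, 7, qa, 26), (8500, 36, 7, rd, 31)}.
Joining (Emp ⨝ Proj) and Assign on pid yields {(8500, 25, 1, bio, 28, eng), (8500, 25, 1, bio, 28, mkt), (8500, 25, 1, qa, 26, fin), (8500, 25, 1, rd, 31, hr), (8500, 27, 8, bio, 28, eng), (8500, 27, 8, bio, 28, mkt), (8500, 27, 8, qa, 26, fin), (8500, 27, 8, rd, 31, hr), (8500, 36, 7, bio, 28, eng), (8500, 36, 7, bio, 28, mkt), (8500, 36, 7, qa, 26, fin), (8500, 36, 7, rd, 31, hr)}.
Selection pid = bio: {(8500, 25, 1, bio, 28, eng), (8500, 25, 1, bio, 28, mkt), (8500, 27, 8, bio, 28, eng), (8500, 27, 8, bio, 28, mkt), (8500, 36, 7, bio, 28, eng), (8500, 36, 7, bio, 28, mkt)}
Keep only column(s) eid, pid, floor (3 duplicate(s) eliminated): {(25, bio, 1), (27, bio, 8), (36, bio, 7)}

{(25, bio, 1), (27, bio, 8), (36, bio, 7)}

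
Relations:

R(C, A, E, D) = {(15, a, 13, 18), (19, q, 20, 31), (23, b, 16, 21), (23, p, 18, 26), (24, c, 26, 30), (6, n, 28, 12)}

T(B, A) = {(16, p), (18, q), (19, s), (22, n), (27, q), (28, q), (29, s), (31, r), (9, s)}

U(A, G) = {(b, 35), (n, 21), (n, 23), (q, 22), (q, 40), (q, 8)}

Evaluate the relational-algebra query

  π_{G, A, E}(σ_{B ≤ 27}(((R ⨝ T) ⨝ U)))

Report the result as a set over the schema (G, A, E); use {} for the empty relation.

{(21, n, 28), (22, q, 20), (23, n, 28), (40, q, 20), (8, q, 20)}

Natural join on A: {(19, q, 20, 31, 18), (19, q, 20, 31, 27), (19, q, 20, 31, 28), (23, p, 18, 26, 16), (6, n, 28, 12, 22)}
Natural join on A: {(19, q, 20, 31, 18, 22), (19, q, 20, 31, 18, 40), (19, q, 20, 31, 18, 8), (19, q, 20, 31, 27, 22), (19, q, 20, 31, 27, 40), (19, q, 20, 31, 27, 8), (19, q, 20, 31, 28, 22), (19, q, 20, 31, 28, 40), (19, q, 20, 31, 28, 8), (6, n, 28, 12, 22, 21), (6, n, 28, 12, 22, 23)}
Selection B ≤ 27: {(19, q, 20, 31, 18, 22), (19, q, 20, 31, 18, 40), (19, q, 20, 31, 18, 8), (19, q, 20, 31, 27, 22), (19, q, 20, 31, 27, 40), (19, q, 20, 31, 27, 8), (6, n, 28, 12, 22, 21), (6, n, 28, 12, 22, 23)}
π_{G, A, E} gives {(21, n, 28), (22, q, 20), (23, n, 28), (40, q, 20), (8, q, 20)} (3 duplicate(s) eliminated).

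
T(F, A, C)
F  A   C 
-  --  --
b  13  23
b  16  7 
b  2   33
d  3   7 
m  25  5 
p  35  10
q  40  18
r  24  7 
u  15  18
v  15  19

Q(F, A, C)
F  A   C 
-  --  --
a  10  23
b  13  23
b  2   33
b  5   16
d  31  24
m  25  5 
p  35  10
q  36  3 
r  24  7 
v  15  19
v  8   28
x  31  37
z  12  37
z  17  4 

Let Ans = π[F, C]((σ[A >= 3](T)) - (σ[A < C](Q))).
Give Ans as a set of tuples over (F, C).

σ[A >= 3]: keep tuples satisfying A >= 3 → {(b, 13, 23), (b, 16, 7), (d, 3, 7), (m, 25, 5), (p, 35, 10), (q, 40, 18), (r, 24, 7), (u, 15, 18), (v, 15, 19)}
σ[A < C]: keep tuples satisfying A < C → {(a, 10, 23), (b, 13, 23), (b, 2, 33), (b, 5, 16), (v, 15, 19), (v, 8, 28), (x, 31, 37), (z, 12, 37)}
Taking the difference: {(b, 16, 7), (d, 3, 7), (m, 25, 5), (p, 35, 10), (q, 40, 18), (r, 24, 7), (u, 15, 18)}
Keep only column(s) F, C: {(b, 7), (d, 7), (m, 5), (p, 10), (q, 18), (r, 7), (u, 18)}

{(b, 7), (d, 7), (m, 5), (p, 10), (q, 18), (r, 7), (u, 18)}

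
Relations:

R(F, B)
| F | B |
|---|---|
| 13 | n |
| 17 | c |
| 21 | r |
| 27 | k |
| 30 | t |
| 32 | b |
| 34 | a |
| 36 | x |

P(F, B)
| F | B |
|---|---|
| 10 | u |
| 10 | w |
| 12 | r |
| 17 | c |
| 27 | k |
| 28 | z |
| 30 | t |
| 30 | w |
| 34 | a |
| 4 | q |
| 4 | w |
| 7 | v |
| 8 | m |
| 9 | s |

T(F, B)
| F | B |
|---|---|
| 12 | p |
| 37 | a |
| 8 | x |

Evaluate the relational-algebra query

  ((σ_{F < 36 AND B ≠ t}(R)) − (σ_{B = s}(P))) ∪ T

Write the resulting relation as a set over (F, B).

{(12, p), (13, n), (17, c), (21, r), (27, k), (32, b), (34, a), (37, a), (8, x)}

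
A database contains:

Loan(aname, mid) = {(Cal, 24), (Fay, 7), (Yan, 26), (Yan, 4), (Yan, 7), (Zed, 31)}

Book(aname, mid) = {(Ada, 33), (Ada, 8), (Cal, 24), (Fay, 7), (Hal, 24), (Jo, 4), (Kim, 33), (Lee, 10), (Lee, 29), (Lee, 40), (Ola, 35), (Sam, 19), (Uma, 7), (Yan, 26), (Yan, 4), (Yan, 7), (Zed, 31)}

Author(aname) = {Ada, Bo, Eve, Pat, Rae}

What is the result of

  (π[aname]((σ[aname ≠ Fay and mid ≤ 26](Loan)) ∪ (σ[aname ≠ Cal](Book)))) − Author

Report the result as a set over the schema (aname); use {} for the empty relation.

{Cal, Fay, Hal, Jo, Kim, Lee, Ola, Sam, Uma, Yan, Zed}

Filtering on aname ≠ Fay and mid ≤ 26 leaves {(Cal, 24), (Yan, 26), (Yan, 4), (Yan, 7)}.
Filtering on aname ≠ Cal leaves {(Ada, 33), (Ada, 8), (Fay, 7), (Hal, 24), (Jo, 4), (Kim, 33), (Lee, 10), (Lee, 29), (Lee, 40), (Ola, 35), (Sam, 19), (Uma, 7), (Yan, 26), (Yan, 4), (Yan, 7), (Zed, 31)}.
Union: {(Cal, 24), (Yan, 26), (Yan, 4), (Yan, 7)} with {(Ada, 33), (Ada, 8), (Fay, 7), (Hal, 24), (Jo, 4), (Kim, 33), (Lee, 10), (Lee, 29), (Lee, 40), (Ola, 35), (Sam, 19), (Uma, 7), (Yan, 26), (Yan, 4), (Yan, 7), (Zed, 31)} → {(Ada, 33), (Ada, 8), (Cal, 24), (Fay, 7), (Hal, 24), (Jo, 4), (Kim, 33), (Lee, 10), (Lee, 29), (Lee, 40), (Ola, 35), (Sam, 19), (Uma, 7), (Yan, 26), (Yan, 4), (Yan, 7), (Zed, 31)}
π_{aname} gives {Ada, Cal, Fay, Hal, Jo, Kim, Lee, Ola, Sam, Uma, Yan, Zed} (5 duplicate(s) eliminated).
Difference: {Ada, Cal, Fay, Hal, Jo, Kim, Lee, Ola, Sam, Uma, Yan, Zed} with {Ada, Bo, Eve, Pat, Rae} → {Cal, Fay, Hal, Jo, Kim, Lee, Ola, Sam, Uma, Yan, Zed}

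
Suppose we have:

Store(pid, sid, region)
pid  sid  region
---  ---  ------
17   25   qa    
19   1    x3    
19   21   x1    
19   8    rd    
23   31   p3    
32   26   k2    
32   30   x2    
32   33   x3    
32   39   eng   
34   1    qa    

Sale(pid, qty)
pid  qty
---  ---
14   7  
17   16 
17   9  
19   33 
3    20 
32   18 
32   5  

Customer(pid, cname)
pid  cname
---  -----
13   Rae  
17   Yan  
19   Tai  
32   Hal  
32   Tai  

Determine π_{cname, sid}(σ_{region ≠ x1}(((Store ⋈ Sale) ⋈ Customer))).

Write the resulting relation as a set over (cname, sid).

{(Hal, 26), (Hal, 30), (Hal, 33), (Hal, 39), (Tai, 1), (Tai, 26), (Tai, 30), (Tai, 33), (Tai, 39), (Tai, 8), (Yan, 25)}

Natural join on pid: {(17, 25, qa, 16), (17, 25, qa, 9), (19, 1, x3, 33), (19, 21, x1, 33), (19, 8, rd, 33), (32, 26, k2, 18), (32, 26, k2, 5), (32, 30, x2, 18), (32, 30, x2, 5), (32, 33, x3, 18), (32, 33, x3, 5), (32, 39, eng, 18), (32, 39, eng, 5)}
Natural join on pid: {(17, 25, qa, 16, Yan), (17, 25, qa, 9, Yan), (19, 1, x3, 33, Tai), (19, 21, x1, 33, Tai), (19, 8, rd, 33, Tai), (32, 26, k2, 18, Hal), (32, 26, k2, 18, Tai), (32, 26, k2, 5, Hal), (32, 26, k2, 5, Tai), (32, 30, x2, 18, Hal), (32, 30, x2, 18, Tai), (32, 30, x2, 5, Hal), (32, 30, x2, 5, Tai), (32, 33, x3, 18, Hal), (32, 33, x3, 18, Tai), (32, 33, x3, 5, Hal), (32, 33, x3, 5, Tai), (32, 39, eng, 18, Hal), (32, 39, eng, 18, Tai), (32, 39, eng, 5, Hal), (32, 39, eng, 5, Tai)}
Selection region ≠ x1: {(17, 25, qa, 16, Yan), (17, 25, qa, 9, Yan), (19, 1, x3, 33, Tai), (19, 8, rd, 33, Tai), (32, 26, k2, 18, Hal), (32, 26, k2, 18, Tai), (32, 26, k2, 5, Hal), (32, 26, k2, 5, Tai), (32, 30, x2, 18, Hal), (32, 30, x2, 18, Tai), (32, 30, x2, 5, Hal), (32, 30, x2, 5, Tai), (32, 33, x3, 18, Hal), (32, 33, x3, 18, Tai), (32, 33, x3, 5, Hal), (32, 33, x3, 5, Tai), (32, 39, eng, 18, Hal), (32, 39, eng, 18, Tai), (32, 39, eng, 5, Hal), (32, 39, eng, 5, Tai)}
Projecting to cname, sid (9 duplicate(s) eliminated): {(Hal, 26), (Hal, 30), (Hal, 33), (Hal, 39), (Tai, 1), (Tai, 26), (Tai, 30), (Tai, 33), (Tai, 39), (Tai, 8), (Yan, 25)}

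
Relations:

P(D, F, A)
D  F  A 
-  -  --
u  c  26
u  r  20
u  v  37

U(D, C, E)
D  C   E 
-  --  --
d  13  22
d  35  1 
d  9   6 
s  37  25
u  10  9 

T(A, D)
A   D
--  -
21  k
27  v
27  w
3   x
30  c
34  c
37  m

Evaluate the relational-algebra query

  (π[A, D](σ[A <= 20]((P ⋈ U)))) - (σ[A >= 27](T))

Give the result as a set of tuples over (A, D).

{(20, u)}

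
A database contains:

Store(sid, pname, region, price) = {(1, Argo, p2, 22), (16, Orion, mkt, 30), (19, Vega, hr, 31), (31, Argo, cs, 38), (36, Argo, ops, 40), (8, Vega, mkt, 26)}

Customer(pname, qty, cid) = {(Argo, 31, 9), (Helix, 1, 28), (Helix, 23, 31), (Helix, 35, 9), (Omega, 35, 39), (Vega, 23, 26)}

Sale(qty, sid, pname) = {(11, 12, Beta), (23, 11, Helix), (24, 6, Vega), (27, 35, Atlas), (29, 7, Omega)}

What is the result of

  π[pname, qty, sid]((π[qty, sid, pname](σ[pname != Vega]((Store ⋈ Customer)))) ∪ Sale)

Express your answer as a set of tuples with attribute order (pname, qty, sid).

Natural join on pname: {(1, Argo, p2, 22, 31, 9), (19, Vega, hr, 31, 23, 26), (31, Argo, cs, 38, 31, 9), (36, Argo, ops, 40, 31, 9), (8, Vega, mkt, 26, 23, 26)}
Selection pname != Vega: {(1, Argo, p2, 22, 31, 9), (31, Argo, cs, 38, 31, 9), (36, Argo, ops, 40, 31, 9)}
π[qty, sid, pname]: project onto (qty, sid, pname) → {(31, 1, Argo), (31, 31, Argo), (31, 36, Argo)}
Taking the union: {(11, 12, Beta), (23, 11, Helix), (24, 6, Vega), (27, 35, Atlas), (29, 7, Omega), (31, 1, Argo), (31, 31, Argo), (31, 36, Argo)}
π[pname, qty, sid]: project onto (pname, qty, sid) → {(Argo, 31, 1), (Argo, 31, 31), (Argo, 31, 36), (Atlas, 27, 35), (Beta, 11, 12), (Helix, 23, 11), (Omega, 29, 7), (Vega, 24, 6)}

{(Argo, 31, 1), (Argo, 31, 31), (Argo, 31, 36), (Atlas, 27, 35), (Beta, 11, 12), (Helix, 23, 11), (Omega, 29, 7), (Vega, 24, 6)}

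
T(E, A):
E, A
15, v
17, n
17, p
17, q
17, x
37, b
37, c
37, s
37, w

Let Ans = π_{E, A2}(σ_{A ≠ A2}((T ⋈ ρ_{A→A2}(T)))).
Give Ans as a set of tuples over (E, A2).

{(17, n), (17, p), (17, q), (17, x), (37, b), (37, c), (37, s), (37, w)}

ρ[A→A2]: schema becomes (E, A2); tuples unchanged.
T ⋈ ρ_{A→A2}(T) (natural join on E): {(15, v, v), (17, n, n), (17, n, p), (17, n, q), (17, n, x), (17, p, n), (17, p, p), (17, p, q), (17, p, x), (17, q, n), (17, q, p), (17, q, q), (17, q, x), (17, x, n), (17, x, p), (17, x, q), (17, x, x), (37, b, b), (37, b, c), (37, b, s), (37, b, w), (37, c, b), (37, c, c), (37, c, s), (37, c, w), (37, s, b), (37, s, c), (37, s, s), (37, s, w), (37, w, b), (37, w, c), (37, w, s), (37, w, w)}
Filtering on A ≠ A2 leaves {(17, n, p), (17, n, q), (17, n, x), (17, p, n), (17, p, q), (17, p, x), (17, q, n), (17, q, p), (17, q, x), (17, x, n), (17, x, p), (17, x, q), (37, b, c), (37, b, s), (37, b, w), (37, c, b), (37, c, s), (37, c, w), (37, s, b), (37, s, c), (37, s, w), (37, w, b), (37, w, c), (37, w, s)}.
π[E, A2]: project onto (E, A2) (16 duplicate(s) eliminated) → {(17, n), (17, p), (17, q), (17, x), (37, b), (37, c), (37, s), (37, w)}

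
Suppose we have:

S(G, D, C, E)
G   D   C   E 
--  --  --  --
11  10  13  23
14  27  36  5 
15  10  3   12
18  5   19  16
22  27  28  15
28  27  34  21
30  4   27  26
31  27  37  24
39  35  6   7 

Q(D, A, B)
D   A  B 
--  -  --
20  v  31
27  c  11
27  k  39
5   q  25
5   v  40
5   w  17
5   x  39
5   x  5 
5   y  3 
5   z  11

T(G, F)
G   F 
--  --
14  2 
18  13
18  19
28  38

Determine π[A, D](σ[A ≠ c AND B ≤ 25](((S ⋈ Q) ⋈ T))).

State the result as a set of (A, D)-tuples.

{(q, 5), (w, 5), (x, 5), (y, 5), (z, 5)}

Natural join on D: {(14, 27, 36, 5, c, 11), (14, 27, 36, 5, k, 39), (18, 5, 19, 16, q, 25), (18, 5, 19, 16, v, 40), (18, 5, 19, 16, w, 17), (18, 5, 19, 16, x, 39), (18, 5, 19, 16, x, 5), (18, 5, 19, 16, y, 3), (18, 5, 19, 16, z, 11), (22, 27, 28, 15, c, 11), (22, 27, 28, 15, k, 39), (28, 27, 34, 21, c, 11), (28, 27, 34, 21, k, 39), (31, 27, 37, 24, c, 11), (31, 27, 37, 24, k, 39)}
Natural join on G: {(14, 27, 36, 5, c, 11, 2), (14, 27, 36, 5, k, 39, 2), (18, 5, 19, 16, q, 25, 13), (18, 5, 19, 16, q, 25, 19), (18, 5, 19, 16, v, 40, 13), (18, 5, 19, 16, v, 40, 19), (18, 5, 19, 16, w, 17, 13), (18, 5, 19, 16, w, 17, 19), (18, 5, 19, 16, x, 39, 13), (18, 5, 19, 16, x, 39, 19), (18, 5, 19, 16, x, 5, 13), (18, 5, 19, 16, x, 5, 19), (18, 5, 19, 16, y, 3, 13), (18, 5, 19, 16, y, 3, 19), (18, 5, 19, 16, z, 11, 13), (18, 5, 19, 16, z, 11, 19), (28, 27, 34, 21, c, 11, 38), (28, 27, 34, 21, k, 39, 38)}
σ[A ≠ c AND B ≤ 25]: keep tuples satisfying A ≠ c AND B ≤ 25 → {(18, 5, 19, 16, q, 25, 13), (18, 5, 19, 16, q, 25, 19), (18, 5, 19, 16, w, 17, 13), (18, 5, 19, 16, w, 17, 19), (18, 5, 19, 16, x, 5, 13), (18, 5, 19, 16, x, 5, 19), (18, 5, 19, 16, y, 3, 13), (18, 5, 19, 16, y, 3, 19), (18, 5, 19, 16, z, 11, 13), (18, 5, 19, 16, z, 11, 19)}
Projecting to A, D (5 duplicate(s) eliminated): {(q, 5), (w, 5), (x, 5), (y, 5), (z, 5)}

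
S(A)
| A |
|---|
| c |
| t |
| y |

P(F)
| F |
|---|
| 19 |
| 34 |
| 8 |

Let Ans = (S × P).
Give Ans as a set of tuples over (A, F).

{(c, 19), (c, 34), (c, 8), (t, 19), (t, 34), (t, 8), (y, 19), (y, 34), (y, 8)}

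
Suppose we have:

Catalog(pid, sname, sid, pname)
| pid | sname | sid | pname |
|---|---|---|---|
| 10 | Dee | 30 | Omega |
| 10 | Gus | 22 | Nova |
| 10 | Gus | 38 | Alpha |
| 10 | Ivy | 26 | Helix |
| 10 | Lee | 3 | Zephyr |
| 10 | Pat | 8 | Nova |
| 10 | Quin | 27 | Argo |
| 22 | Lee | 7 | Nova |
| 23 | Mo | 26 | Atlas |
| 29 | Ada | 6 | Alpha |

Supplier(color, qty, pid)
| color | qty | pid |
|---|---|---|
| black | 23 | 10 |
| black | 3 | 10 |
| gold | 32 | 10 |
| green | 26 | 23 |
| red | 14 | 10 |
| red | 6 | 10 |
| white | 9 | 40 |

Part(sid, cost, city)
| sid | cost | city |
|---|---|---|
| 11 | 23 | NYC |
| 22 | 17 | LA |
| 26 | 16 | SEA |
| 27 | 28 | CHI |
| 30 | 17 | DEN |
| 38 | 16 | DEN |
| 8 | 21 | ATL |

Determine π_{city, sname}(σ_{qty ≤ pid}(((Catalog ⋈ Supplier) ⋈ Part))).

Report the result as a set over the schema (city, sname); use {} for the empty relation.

Catalog ⋈ Supplier (natural join on pid): {(10, Dee, 30, Omega, black, 23), (10, Dee, 30, Omega, black, 3), (10, Dee, 30, Omega, gold, 32), (10, Dee, 30, Omega, red, 14), (10, Dee, 30, Omega, red, 6), (10, Gus, 22, Nova, black, 23), (10, Gus, 22, Nova, black, 3), (10, Gus, 22, Nova, gold, 32), (10, Gus, 22, Nova, red, 14), (10, Gus, 22, Nova, red, 6), (10, Gus, 38, Alpha, black, 23), (10, Gus, 38, Alpha, black, 3), (10, Gus, 38, Alpha, gold, 32), (10, Gus, 38, Alpha, red, 14), (10, Gus, 38, Alpha, red, 6), (10, Ivy, 26, Helix, black, 23), (10, Ivy, 26, Helix, black, 3), (10, Ivy, 26, Helix, gold, 32), (10, Ivy, 26, Helix, red, 14), (10, Ivy, 26, Helix, red, 6), (10, Lee, 3, Zephyr, black, 23), (10, Lee, 3, Zephyr, black, 3), (10, Lee, 3, Zephyr, gold, 32), (10, Lee, 3, Zephyr, red, 14), (10, Lee, 3, Zephyr, red, 6), (10, Pat, 8, Nova, black, 23), (10, Pat, 8, Nova, black, 3), (10, Pat, 8, Nova, gold, 32), (10, Pat, 8, Nova, red, 14), (10, Pat, 8, Nova, red, 6), (10, Quin, 27, Argo, black, 23), (10, Quin, 27, Argo, black, 3), (10, Quin, 27, Argo, gold, 32), (10, Quin, 27, Argo, red, 14), (10, Quin, 27, Argo, red, 6), (23, Mo, 26, Atlas, green, 26)}
(Catalog ⋈ Supplier) ⋈ Part (natural join on sid): {(10, Dee, 30, Omega, black, 23, 17, DEN), (10, Dee, 30, Omega, black, 3, 17, DEN), (10, Dee, 30, Omega, gold, 32, 17, DEN), (10, Dee, 30, Omega, red, 14, 17, DEN), (10, Dee, 30, Omega, red, 6, 17, DEN), (10, Gus, 22, Nova, black, 23, 17, LA), (10, Gus, 22, Nova, black, 3, 17, LA), (10, Gus, 22, Nova, gold, 32, 17, LA), (10, Gus, 22, Nova, red, 14, 17, LA), (10, Gus, 22, Nova, red, 6, 17, LA), (10, Gus, 38, Alpha, black, 23, 16, DEN), (10, Gus, 38, Alpha, black, 3, 16, DEN), (10, Gus, 38, Alpha, gold, 32, 16, DEN), (10, Gus, 38, Alpha, red, 14, 16, DEN), (10, Gus, 38, Alpha, red, 6, 16, DEN), (10, Ivy, 26, Helix, black, 23, 16, SEA), (10, Ivy, 26, Helix, black, 3, 16, SEA), (10, Ivy, 26, Helix, gold, 32, 16, SEA), (10, Ivy, 26, Helix, red, 14, 16, SEA), (10, Ivy, 26, Helix, red, 6, 16, SEA), (10, Pat, 8, Nova, black, 23, 21, ATL), (10, Pat, 8, Nova, black, 3, 21, ATL), (10, Pat, 8, Nova, gold, 32, 21, ATL), (10, Pat, 8, Nova, red, 14, 21, ATL), (10, Pat, 8, Nova, red, 6, 21, ATL), (10, Quin, 27, Argo, black, 23, 28, CHI), (10, Quin, 27, Argo, black, 3, 28, CHI), (10, Quin, 27, Argo, gold, 32, 28, CHI), (10, Quin, 27, Argo, red, 14, 28, CHI), (10, Quin, 27, Argo, red, 6, 28, CHI), (23, Mo, 26, Atlas, green, 26, 16, SEA)}
σ[qty ≤ pid]: keep tuples satisfying qty ≤ pid → {(10, Dee, 30, Omega, black, 3, 17, DEN), (10, Dee, 30, Omega, red, 6, 17, DEN), (10, Gus, 22, Nova, black, 3, 17, LA), (10, Gus, 22, Nova, red, 6, 17, LA), (10, Gus, 38, Alpha, black, 3, 16, DEN), (10, Gus, 38, Alpha, red, 6, 16, DEN), (10, Ivy, 26, Helix, black, 3, 16, SEA), (10, Ivy, 26, Helix, red, 6, 16, SEA), (10, Pat, 8, Nova, black, 3, 21, ATL), (10, Pat, 8, Nova, red, 6, 21, ATL), (10, Quin, 27, Argo, black, 3, 28, CHI), (10, Quin, 27, Argo, red, 6, 28, CHI)}
Projecting to city, sname (6 duplicate(s) eliminated): {(ATL, Pat), (CHI, Quin), (DEN, Dee), (DEN, Gus), (LA, Gus), (SEA, Ivy)}

{(ATL, Pat), (CHI, Quin), (DEN, Dee), (DEN, Gus), (LA, Gus), (SEA, Ivy)}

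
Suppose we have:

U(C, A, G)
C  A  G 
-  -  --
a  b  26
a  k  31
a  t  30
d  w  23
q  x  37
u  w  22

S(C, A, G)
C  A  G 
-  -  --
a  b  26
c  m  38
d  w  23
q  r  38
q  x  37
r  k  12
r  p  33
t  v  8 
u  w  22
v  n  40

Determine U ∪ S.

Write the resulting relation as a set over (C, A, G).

Taking the union: {(a, b, 26), (a, k, 31), (a, t, 30), (c, m, 38), (d, w, 23), (q, r, 38), (q, x, 37), (r, k, 12), (r, p, 33), (t, v, 8), (u, w, 22), (v, n, 40)}

{(a, b, 26), (a, k, 31), (a, t, 30), (c, m, 38), (d, w, 23), (q, r, 38), (q, x, 37), (r, k, 12), (r, p, 33), (t, v, 8), (u, w, 22), (v, n, 40)}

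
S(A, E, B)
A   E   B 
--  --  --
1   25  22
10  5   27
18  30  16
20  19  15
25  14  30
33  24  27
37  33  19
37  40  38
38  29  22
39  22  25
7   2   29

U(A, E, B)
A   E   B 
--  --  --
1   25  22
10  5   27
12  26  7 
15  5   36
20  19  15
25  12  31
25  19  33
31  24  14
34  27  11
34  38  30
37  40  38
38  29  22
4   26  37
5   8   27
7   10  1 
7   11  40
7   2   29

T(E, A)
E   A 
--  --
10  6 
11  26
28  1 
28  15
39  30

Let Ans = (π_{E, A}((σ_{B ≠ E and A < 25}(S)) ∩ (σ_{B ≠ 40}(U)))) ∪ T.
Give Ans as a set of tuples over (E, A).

{(10, 6), (11, 26), (19, 20), (2, 7), (25, 1), (28, 1), (28, 15), (39, 30), (5, 10)}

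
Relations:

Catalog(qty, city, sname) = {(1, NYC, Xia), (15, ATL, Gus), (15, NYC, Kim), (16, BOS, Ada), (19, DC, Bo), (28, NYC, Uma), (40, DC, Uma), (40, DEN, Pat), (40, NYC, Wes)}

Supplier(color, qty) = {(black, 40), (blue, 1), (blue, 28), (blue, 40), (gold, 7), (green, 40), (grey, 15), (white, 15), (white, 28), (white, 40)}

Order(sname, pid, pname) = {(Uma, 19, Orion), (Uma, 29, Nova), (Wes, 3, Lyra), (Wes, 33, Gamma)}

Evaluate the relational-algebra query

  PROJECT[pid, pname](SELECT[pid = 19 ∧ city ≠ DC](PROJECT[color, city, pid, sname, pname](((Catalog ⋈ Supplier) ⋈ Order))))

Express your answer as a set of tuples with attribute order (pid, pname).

{(19, Orion)}

Natural join on qty: {(1, NYC, Xia, blue), (15, ATL, Gus, grey), (15, ATL, Gus, white), (15, NYC, Kim, grey), (15, NYC, Kim, white), (28, NYC, Uma, blue), (28, NYC, Uma, white), (40, DC, Uma, black), (40, DC, Uma, blue), (40, DC, Uma, green), (40, DC, Uma, white), (40, DEN, Pat, black), (40, DEN, Pat, blue), (40, DEN, Pat, green), (40, DEN, Pat, white), (40, NYC, Wes, black), (40, NYC, Wes, blue), (40, NYC, Wes, green), (40, NYC, Wes, white)}
Natural join on sname: {(28, NYC, Uma, blue, 19, Orion), (28, NYC, Uma, blue, 29, Nova), (28, NYC, Uma, white, 19, Orion), (28, NYC, Uma, white, 29, Nova), (40, DC, Uma, black, 19, Orion), (40, DC, Uma, black, 29, Nova), (40, DC, Uma, blue, 19, Orion), (40, DC, Uma, blue, 29, Nova), (40, DC, Uma, green, 19, Orion), (40, DC, Uma, green, 29, Nova), (40, DC, Uma, white, 19, Orion), (40, DC, Uma, white, 29, Nova), (40, NYC, Wes, black, 3, Lyra), (40, NYC, Wes, black, 33, Gamma), (40, NYC, Wes, blue, 3, Lyra), (40, NYC, Wes, blue, 33, Gamma), (40, NYC, Wes, green, 3, Lyra), (40, NYC, Wes, green, 33, Gamma), (40, NYC, Wes, white, 3, Lyra), (40, NYC, Wes, white, 33, Gamma)}
π_{color, city, pid, sname, pname} gives {(black, DC, 19, Uma, Orion), (black, DC, 29, Uma, Nova), (black, NYC, 3, Wes, Lyra), (black, NYC, 33, Wes, Gamma), (blue, DC, 19, Uma, Orion), (blue, DC, 29, Uma, Nova), (blue, NYC, 19, Uma, Orion), (blue, NYC, 29, Uma, Nova), (blue, NYC, 3, Wes, Lyra), (blue, NYC, 33, Wes, Gamma), (green, DC, 19, Uma, Orion), (green, DC, 29, Uma, Nova), (green, NYC, 3, Wes, Lyra), (green, NYC, 33, Wes, Gamma), (white, DC, 19, Uma, Orion), (white, DC, 29, Uma, Nova), (white, NYC, 19, Uma, Orion), (white, NYC, 29, Uma, Nova), (white, NYC, 3, Wes, Lyra), (white, NYC, 33, Wes, Gamma)}.
Filtering on pid = 19 ∧ city ≠ DC leaves {(blue, NYC, 19, Uma, Orion), (white, NYC, 19, Uma, Orion)}.
π_{pid, pname} gives {(19, Orion)} (1 duplicate(s) eliminated).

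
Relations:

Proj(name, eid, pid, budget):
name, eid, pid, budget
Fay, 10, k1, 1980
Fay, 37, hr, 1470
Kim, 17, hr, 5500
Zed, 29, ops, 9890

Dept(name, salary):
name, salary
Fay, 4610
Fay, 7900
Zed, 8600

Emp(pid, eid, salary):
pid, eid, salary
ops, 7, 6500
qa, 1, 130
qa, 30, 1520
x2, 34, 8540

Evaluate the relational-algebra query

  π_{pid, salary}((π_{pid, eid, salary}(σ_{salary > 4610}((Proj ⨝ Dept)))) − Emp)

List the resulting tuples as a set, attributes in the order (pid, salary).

Joining Proj and Dept on name yields {(Fay, 10, k1, 1980, 4610), (Fay, 10, k1, 1980, 7900), (Fay, 37, hr, 1470, 4610), (Fay, 37, hr, 1470, 7900), (Zed, 29, ops, 9890, 8600)}.
Filtering on salary > 4610 leaves {(Fay, 10, k1, 1980, 7900), (Fay, 37, hr, 1470, 7900), (Zed, 29, ops, 9890, 8600)}.
Projecting to pid, eid, salary: {(hr, 37, 7900), (k1, 10, 7900), (ops, 29, 8600)}
Taking the difference: {(hr, 37, 7900), (k1, 10, 7900), (ops, 29, 8600)}
Projecting to pid, salary: {(hr, 7900), (k1, 7900), (ops, 8600)}

{(hr, 7900), (k1, 7900), (ops, 8600)}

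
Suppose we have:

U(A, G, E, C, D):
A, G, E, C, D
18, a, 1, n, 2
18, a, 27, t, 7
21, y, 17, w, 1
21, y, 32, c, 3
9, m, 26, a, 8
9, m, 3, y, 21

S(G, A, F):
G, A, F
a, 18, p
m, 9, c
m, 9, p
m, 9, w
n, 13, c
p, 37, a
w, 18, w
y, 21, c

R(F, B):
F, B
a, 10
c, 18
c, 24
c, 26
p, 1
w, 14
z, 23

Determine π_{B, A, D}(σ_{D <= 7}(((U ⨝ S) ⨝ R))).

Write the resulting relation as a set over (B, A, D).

{(1, 18, 2), (1, 18, 7), (18, 21, 1), (18, 21, 3), (24, 21, 1), (24, 21, 3), (26, 21, 1), (26, 21, 3)}

Natural join on A, G: {(18, a, 1, n, 2, p), (18, a, 27, t, 7, p), (21, y, 17, w, 1, c), (21, y, 32, c, 3, c), (9, m, 26, a, 8, c), (9, m, 26, a, 8, p), (9, m, 26, a, 8, w), (9, m, 3, y, 21, c), (9, m, 3, y, 21, p), (9, m, 3, y, 21, w)}
Natural join on F: {(18, a, 1, n, 2, p, 1), (18, a, 27, t, 7, p, 1), (21, y, 17, w, 1, c, 18), (21, y, 17, w, 1, c, 24), (21, y, 17, w, 1, c, 26), (21, y, 32, c, 3, c, 18), (21, y, 32, c, 3, c, 24), (21, y, 32, c, 3, c, 26), (9, m, 26, a, 8, c, 18), (9, m, 26, a, 8, c, 24), (9, m, 26, a, 8, c, 26), (9, m, 26, a, 8, p, 1), (9, m, 26, a, 8, w, 14), (9, m, 3, y, 21, c, 18), (9, m, 3, y, 21, c, 24), (9, m, 3, y, 21, c, 26), (9, m, 3, y, 21, p, 1), (9, m, 3, y, 21, w, 14)}
σ[D <= 7]: keep tuples satisfying D <= 7 → {(18, a, 1, n, 2, p, 1), (18, a, 27, t, 7, p, 1), (21, y, 17, w, 1, c, 18), (21, y, 17, w, 1, c, 24), (21, y, 17, w, 1, c, 26), (21, y, 32, c, 3, c, 18), (21, y, 32, c, 3, c, 24), (21, y, 32, c, 3, c, 26)}
π_{B, A, D} gives {(1, 18, 2), (1, 18, 7), (18, 21, 1), (18, 21, 3), (24, 21, 1), (24, 21, 3), (26, 21, 1), (26, 21, 3)}.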